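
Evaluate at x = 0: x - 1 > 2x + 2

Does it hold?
x = 0: LHS = 0 - 1 = -1, RHS = 2·0 + 2 = 2; -1 > 2 — FAILS

The relation fails at x = 0, so x = 0 is a counterexample.

Answer: No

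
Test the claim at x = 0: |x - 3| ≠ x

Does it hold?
x = 0: LHS = |0 - 3| = |-3| = 3; 3 ≠ 0 — holds

The relation is satisfied at x = 0.

Answer: Yes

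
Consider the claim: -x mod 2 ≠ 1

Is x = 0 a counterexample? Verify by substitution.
Substitute x = 0 into the relation:
x = 0: LHS = (-0) mod 2 = 0 mod 2 = 0; 0 ≠ 1 — holds

The claim holds here, so x = 0 is not a counterexample. (A counterexample exists elsewhere, e.g. x = 1.)

Answer: No, x = 0 is not a counterexample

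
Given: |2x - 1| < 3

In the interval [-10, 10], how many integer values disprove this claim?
Counterexamples in [-10, 10]: {-10, -9, -8, -7, -6, -5, -4, -3, -2, -1, 2, 3, 4, 5, 6, 7, 8, 9, 10}.

Counting them gives 19 values.

Answer: 19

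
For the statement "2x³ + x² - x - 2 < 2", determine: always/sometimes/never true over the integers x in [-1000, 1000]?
Holds at x = 0: LHS = 2·0³ + 0² - 0 - 2 = -2; -2 < 2 — holds
Fails at x = 2: LHS = 2·2³ + 2² - 2 - 2 = 16; 16 < 2 — FAILS
It is satisfied by some integers in the range but not all.

Answer: Sometimes true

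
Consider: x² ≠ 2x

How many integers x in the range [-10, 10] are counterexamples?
Counterexamples in [-10, 10]: {0, 2}.

Counting them gives 2 values.

Answer: 2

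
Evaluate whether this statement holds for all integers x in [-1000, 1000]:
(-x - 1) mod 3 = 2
The claim fails at x = 1:
x = 1: LHS = (-1 - 1) mod 3 = (-2) mod 3 = 1; 1 = 2 — FAILS

Because a single integer refutes it, the statement is false.

Answer: False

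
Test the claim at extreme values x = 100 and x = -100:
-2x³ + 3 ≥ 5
x = 100: LHS = -2·100³ + 3 = -1999997; -1999997 ≥ 5 — FAILS
x = -100: LHS = -2·(-100)³ + 3 = 2000003; 2000003 ≥ 5 — holds

Answer: Partially: fails for x = 100, holds for x = -100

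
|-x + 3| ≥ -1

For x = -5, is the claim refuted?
Substitute x = -5 into the relation:
x = -5: LHS = |-(-5) + 3| = |8| = 8; 8 ≥ -1 — holds

The relation holds at x = -5, so it is not a counterexample.

Answer: No, x = -5 is not a counterexample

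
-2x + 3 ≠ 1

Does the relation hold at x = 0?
x = 0: LHS = -2·0 + 3 = 3; 3 ≠ 1 — holds

The relation is satisfied at x = 0.

Answer: Yes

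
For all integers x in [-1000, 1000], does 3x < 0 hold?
The claim fails at x = 0:
x = 0: LHS = 3·0 = 0; 0 < 0 — FAILS

Because a single integer refutes it, the statement is false.

Answer: False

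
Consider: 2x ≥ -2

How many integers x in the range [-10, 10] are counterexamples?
Counterexamples in [-10, 10]: {-10, -9, -8, -7, -6, -5, -4, -3, -2}.

Counting them gives 9 values.

Answer: 9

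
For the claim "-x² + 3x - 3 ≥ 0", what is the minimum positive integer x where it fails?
Testing positive integers:
x = 1: LHS = -1² + 3·1 - 3 = -1; -1 ≥ 0 — FAILS  ← smallest positive counterexample

Answer: x = 1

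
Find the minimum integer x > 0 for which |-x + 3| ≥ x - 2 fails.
Testing positive integers:
x = 1: LHS = |-1 + 3| = |2| = 2, RHS = 1 - 2 = -1; 2 ≥ -1 — holds
x = 2: LHS = |-2 + 3| = |1| = 1, RHS = 2 - 2 = 0; 1 ≥ 0 — holds
x = 3: LHS = |-3 + 3| = |0| = 0, RHS = 3 - 2 = 1; 0 ≥ 1 — FAILS  ← smallest positive counterexample

Answer: x = 3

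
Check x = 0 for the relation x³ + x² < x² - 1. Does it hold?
x = 0: LHS = 0³ + 0² = 0, RHS = 0² - 1 = -1; 0 < -1 — FAILS

The relation fails at x = 0, so x = 0 is a counterexample.

Answer: No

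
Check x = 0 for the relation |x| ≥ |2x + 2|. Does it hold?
x = 0: LHS = |0| = 0, RHS = |2·0 + 2| = |2| = 2; 0 ≥ 2 — FAILS

The relation fails at x = 0, so x = 0 is a counterexample.

Answer: No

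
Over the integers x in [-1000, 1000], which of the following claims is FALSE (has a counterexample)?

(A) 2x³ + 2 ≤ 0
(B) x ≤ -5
(A) x = 0: LHS = 2·0³ + 2 = 2; 2 ≤ 0 — FAILS
(B) x = 0: 0 ≤ -5 — FAILS

Answer: Both A and B are false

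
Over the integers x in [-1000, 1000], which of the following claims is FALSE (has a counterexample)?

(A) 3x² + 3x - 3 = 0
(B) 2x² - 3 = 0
(A) x = 0: LHS = 3·0² + 3·0 - 3 = -3; -3 = 0 — FAILS
(B) x = 0: LHS = 2·0² - 3 = -3; -3 = 0 — FAILS

Answer: Both A and B are false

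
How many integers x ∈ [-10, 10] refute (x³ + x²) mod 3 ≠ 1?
For a polynomial with integer coefficients, its value mod 3 depends only on x mod 3, so it suffices to check one representative of each residue class, x = 0, 1, 2:
x = 0: LHS = (0³ + 0²) mod 3 = 0 mod 3 = 0; 0 ≠ 1 — holds
x = 1: LHS = (1³ + 1²) mod 3 = 2 mod 3 = 2; 2 ≠ 1 — holds
x = 2: LHS = (2³ + 2²) mod 3 = 12 mod 3 = 0; 0 ≠ 1 — holds
The relation holds in every residue class, so the relation holds for every integer in [-10, 10].

No counterexample appears in that range.

Answer: 0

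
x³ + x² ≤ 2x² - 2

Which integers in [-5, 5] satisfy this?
Holds for: {-5, -4, -3, -2, -1}
Fails for: {0, 1, 2, 3, 4, 5}

Answer: {-5, -4, -3, -2, -1}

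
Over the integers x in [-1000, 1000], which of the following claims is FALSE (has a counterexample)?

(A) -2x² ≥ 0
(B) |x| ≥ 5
(A) x = 1: LHS = -2·1² = -2; -2 ≥ 0 — FAILS
(B) x = 0: LHS = |0| = 0; 0 ≥ 5 — FAILS

Answer: Both A and B are false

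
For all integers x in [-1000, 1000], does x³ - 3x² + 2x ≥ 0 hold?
The claim fails at x = -1:
x = -1: LHS = (-1)³ - 3·(-1)² + 2·(-1) = -6; -6 ≥ 0 — FAILS

Because a single integer refutes it, the statement is false.

Answer: False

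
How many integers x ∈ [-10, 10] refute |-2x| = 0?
Counterexamples in [-10, 10]: {-10, -9, -8, -7, -6, -5, -4, -3, -2, -1, 1, 2, 3, 4, 5, 6, 7, 8, 9, 10}.

Counting them gives 20 values.

Answer: 20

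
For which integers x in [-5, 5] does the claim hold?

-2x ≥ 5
Holds for: {-5, -4, -3}
Fails for: {-2, -1, 0, 1, 2, 3, 4, 5}

Answer: {-5, -4, -3}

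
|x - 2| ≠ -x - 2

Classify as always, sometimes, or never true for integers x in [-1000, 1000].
Over all integers in [-1000, 1000], LHS − RHS is always positive; it is smallest at x = 0, where it equals 4:
x = 0: LHS = |0 - 2| = |-2| = 2, RHS = -0 - 2 = -2; 2 ≠ -2 — holds
At the ends of the range:
x = -1000: LHS = |(-1000) - 2| = |-1002| = 1002, RHS = -(-1000) - 2 = 998; 1002 ≠ 998 — holds
x = 1000: LHS = |1000 - 2| = |998| = 998, RHS = -1000 - 2 = -1002; 998 ≠ -1002 — holds
Hence LHS − RHS is never 0, i.e. the two sides are never equal, so the relation holds for every integer in [-1000, 1000].

No counterexample exists.

Answer: Always true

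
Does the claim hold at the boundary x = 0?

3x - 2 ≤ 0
x = 0: LHS = 3·0 - 2 = -2; -2 ≤ 0 — holds

The relation is satisfied at x = 0.

Answer: Yes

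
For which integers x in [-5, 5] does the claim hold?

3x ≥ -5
Holds for: {-1, 0, 1, 2, 3, 4, 5}
Fails for: {-5, -4, -3, -2}

Answer: {-1, 0, 1, 2, 3, 4, 5}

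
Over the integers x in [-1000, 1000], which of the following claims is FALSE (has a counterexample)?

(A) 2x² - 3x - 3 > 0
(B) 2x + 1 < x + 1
(A) x = 0: LHS = 2·0² - 3·0 - 3 = -3; -3 > 0 — FAILS
(B) x = 0: LHS = 2·0 + 1 = 1, RHS = 0 + 1 = 1; 1 < 1 — FAILS

Answer: Both A and B are false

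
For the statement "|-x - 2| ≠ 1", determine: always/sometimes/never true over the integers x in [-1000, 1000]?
Holds at x = 0: LHS = |-0 - 2| = |-2| = 2; 2 ≠ 1 — holds
Fails at x = -1: LHS = |-(-1) - 2| = |-1| = 1; 1 ≠ 1 — FAILS
It is satisfied by some integers in the range but not all.

Answer: Sometimes true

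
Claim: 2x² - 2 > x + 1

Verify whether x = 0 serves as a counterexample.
Substitute x = 0 into the relation:
x = 0: LHS = 2·0² - 2 = -2, RHS = 0 + 1 = 1; -2 > 1 — FAILS

Since the claim fails at x = 0, this value is a counterexample.

Answer: Yes, x = 0 is a counterexample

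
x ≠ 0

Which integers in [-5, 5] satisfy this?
Holds for: {-5, -4, -3, -2, -1, 1, 2, 3, 4, 5}
Fails for: {0}

Answer: {-5, -4, -3, -2, -1, 1, 2, 3, 4, 5}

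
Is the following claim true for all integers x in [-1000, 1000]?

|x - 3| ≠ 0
The claim fails at x = 3:
x = 3: LHS = |3 - 3| = |0| = 0; 0 ≠ 0 — FAILS

Because a single integer refutes it, the statement is false.

Answer: False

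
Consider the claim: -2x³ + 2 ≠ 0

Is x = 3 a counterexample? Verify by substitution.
Substitute x = 3 into the relation:
x = 3: LHS = -2·3³ + 2 = -52; -52 ≠ 0 — holds

The claim holds here, so x = 3 is not a counterexample. (A counterexample exists elsewhere, e.g. x = 1.)

Answer: No, x = 3 is not a counterexample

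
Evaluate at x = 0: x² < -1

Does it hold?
x = 0: LHS = 0² = 0; 0 < -1 — FAILS

The relation fails at x = 0, so x = 0 is a counterexample.

Answer: No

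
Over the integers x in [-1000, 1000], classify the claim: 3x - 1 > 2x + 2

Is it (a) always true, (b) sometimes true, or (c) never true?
Holds at x = 4: LHS = 3·4 - 1 = 11, RHS = 2·4 + 2 = 10; 11 > 10 — holds
Fails at x = 0: LHS = 3·0 - 1 = -1, RHS = 2·0 + 2 = 2; -1 > 2 — FAILS
It is satisfied by some integers in the range but not all.

Answer: Sometimes true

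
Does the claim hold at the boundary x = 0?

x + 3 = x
x = 0: LHS = 0 + 3 = 3; 3 = 0 — FAILS

The relation fails at x = 0, so x = 0 is a counterexample.

Answer: No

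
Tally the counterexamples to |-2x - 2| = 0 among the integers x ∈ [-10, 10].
Counterexamples in [-10, 10]: {-10, -9, -8, -7, -6, -5, -4, -3, -2, 0, 1, 2, 3, 4, 5, 6, 7, 8, 9, 10}.

Counting them gives 20 values.

Answer: 20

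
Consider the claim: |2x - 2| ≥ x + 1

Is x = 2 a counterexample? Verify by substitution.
Substitute x = 2 into the relation:
x = 2: LHS = |2·2 - 2| = |2| = 2, RHS = 2 + 1 = 3; 2 ≥ 3 — FAILS

Since the claim fails at x = 2, this value is a counterexample.

Answer: Yes, x = 2 is a counterexample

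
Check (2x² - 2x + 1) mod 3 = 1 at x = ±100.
x = 100: LHS = (2·100² - 2·100 + 1) mod 3 = 19801 mod 3 = 1; 1 = 1 — holds
x = -100: LHS = (2·(-100)² - 2·(-100) + 1) mod 3 = 20201 mod 3 = 2; 2 = 1 — FAILS

Answer: Partially: holds for x = 100, fails for x = -100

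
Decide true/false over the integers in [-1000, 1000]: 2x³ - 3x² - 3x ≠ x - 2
Track d = LHS − RHS over the integers in [-1000, 1000]. Equality would need d = 0, but d changes sign only between consecutive integers, jumping over 0:
x = -2: LHS = 2·(-2)³ - 3·(-2)² - 3·(-2) = -22, RHS = (-2) - 2 = -4; -22 ≠ -4 — holds  (d = -18)
x = -1: LHS = 2·(-1)³ - 3·(-1)² - 3·(-1) = -2, RHS = (-1) - 2 = -3; -2 ≠ -3 — holds  (d = 1)
x = 0: LHS = 2·0³ - 3·0² - 3·0 = 0, RHS = 0 - 2 = -2; 0 ≠ -2 — holds  (d = 2)
x = 1: LHS = 2·1³ - 3·1² - 3·1 = -4, RHS = 1 - 2 = -1; -4 ≠ -1 — holds  (d = -3)
x = 2: LHS = 2·2³ - 3·2² - 3·2 = -2, RHS = 2 - 2 = 0; -2 ≠ 0 — holds  (d = -2)
x = 3: LHS = 2·3³ - 3·3² - 3·3 = 18, RHS = 3 - 2 = 1; 18 ≠ 1 — holds  (d = 17)
Away from these crossings d keeps a constant sign, and checking every integer in [-1000, 1000] confirms d ≠ 0 throughout. Hence the two sides are never equal, so the relation holds for every integer in [-1000, 1000].

No counterexample exists.

Answer: True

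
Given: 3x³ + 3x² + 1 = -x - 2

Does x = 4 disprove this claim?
Substitute x = 4 into the relation:
x = 4: LHS = 3·4³ + 3·4² + 1 = 241, RHS = -4 - 2 = -6; 241 = -6 — FAILS

Since the claim fails at x = 4, this value is a counterexample.

Answer: Yes, x = 4 is a counterexample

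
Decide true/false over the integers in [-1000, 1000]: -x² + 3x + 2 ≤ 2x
The claim fails at x = 0:
x = 0: LHS = -0² + 3·0 + 2 = 2, RHS = 2·0 = 0; 2 ≤ 0 — FAILS

Because a single integer refutes it, the statement is false.

Answer: False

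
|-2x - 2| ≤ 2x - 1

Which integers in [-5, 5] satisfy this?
Over all integers in [-5, 5], LHS − RHS is smallest at x = 0, where it equals 3:
x = 0: LHS = |-2·0 - 2| = |-2| = 2, RHS = 2·0 - 1 = -1; 2 ≤ -1 — FAILS
At the ends of the range:
x = -5: LHS = |-2·(-5) - 2| = |8| = 8, RHS = 2·(-5) - 1 = -11; 8 ≤ -11 — FAILS
x = 5: LHS = |-2·5 - 2| = |-12| = 12, RHS = 2·5 - 1 = 9; 12 ≤ 9 — FAILS
Hence LHS − RHS is never zero or negative, i.e. LHS > RHS throughout, so the claimed relation (≤) fails for every integer in [-5, 5].

Answer: None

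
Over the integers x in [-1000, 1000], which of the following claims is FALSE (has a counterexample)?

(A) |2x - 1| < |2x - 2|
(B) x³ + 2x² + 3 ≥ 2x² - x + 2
(A) x = 1: LHS = |2·1 - 1| = |1| = 1, RHS = |2·1 - 2| = |0| = 0; 1 < 0 — FAILS
(B) x = -1: LHS = (-1)³ + 2·(-1)² + 3 = 4, RHS = 2·(-1)² - (-1) + 2 = 5; 4 ≥ 5 — FAILS

Answer: Both A and B are false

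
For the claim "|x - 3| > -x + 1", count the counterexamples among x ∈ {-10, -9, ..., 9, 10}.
Over all integers in [-10, 10], LHS − RHS is smallest at x = 0, where it equals 2:
x = 0: LHS = |0 - 3| = |-3| = 3, RHS = -0 + 1 = 1; 3 > 1 — holds
At the ends of the range:
x = -10: LHS = |(-10) - 3| = |-13| = 13, RHS = -(-10) + 1 = 11; 13 > 11 — holds
x = 10: LHS = |10 - 3| = |7| = 7, RHS = -10 + 1 = -9; 7 > -9 — holds
Hence LHS − RHS is never zero or negative, i.e. LHS > RHS throughout, so the relation holds for every integer in [-10, 10].

No counterexample appears in that range.

Answer: 0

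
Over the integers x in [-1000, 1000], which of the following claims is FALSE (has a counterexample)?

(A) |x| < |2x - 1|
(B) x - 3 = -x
(A) x = 1: LHS = |1| = 1, RHS = |2·1 - 1| = |1| = 1; 1 < 1 — FAILS
(B) x = 0: LHS = 0 - 3 = -3, RHS = -0 = 0; -3 = 0 — FAILS

Answer: Both A and B are false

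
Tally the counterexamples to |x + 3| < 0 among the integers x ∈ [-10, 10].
Counterexamples in [-10, 10]: {-10, -9, -8, -7, -6, -5, -4, -3, -2, -1, 0, 1, 2, 3, 4, 5, 6, 7, 8, 9, 10}.

Counting them gives 21 values.

Answer: 21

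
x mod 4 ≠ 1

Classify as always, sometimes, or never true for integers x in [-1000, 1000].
Holds at x = 0: LHS = 0 mod 4 = 0; 0 ≠ 1 — holds
Fails at x = 1: LHS = 1 mod 4 = 1; 1 ≠ 1 — FAILS
It is satisfied by some integers in the range but not all.

Answer: Sometimes true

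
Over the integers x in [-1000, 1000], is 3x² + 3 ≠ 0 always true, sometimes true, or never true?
Over all integers in [-1000, 1000], LHS − RHS is always positive; it is smallest at x = 0, where it equals 3:
x = 0: LHS = 3·0² + 3 = 3; 3 ≠ 0 — holds
At the ends of the range:
x = -1000: LHS = 3·(-1000)² + 3 = 3000003; 3000003 ≠ 0 — holds
x = 1000: LHS = 3·1000² + 3 = 3000003; 3000003 ≠ 0 — holds
Hence LHS − RHS is never 0, i.e. the two sides are never equal, so the relation holds for every integer in [-1000, 1000].

No counterexample exists.

Answer: Always true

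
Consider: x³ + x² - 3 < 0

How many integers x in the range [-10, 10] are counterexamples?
Counterexamples in [-10, 10]: {2, 3, 4, 5, 6, 7, 8, 9, 10}.

Counting them gives 9 values.

Answer: 9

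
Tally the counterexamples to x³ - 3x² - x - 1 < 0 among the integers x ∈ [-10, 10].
Counterexamples in [-10, 10]: {4, 5, 6, 7, 8, 9, 10}.

Counting them gives 7 values.

Answer: 7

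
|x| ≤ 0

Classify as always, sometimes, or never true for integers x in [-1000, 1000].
Holds at x = 0: LHS = |0| = 0; 0 ≤ 0 — holds
Fails at x = 1: LHS = |1| = 1; 1 ≤ 0 — FAILS
It is satisfied by some integers in the range but not all.

Answer: Sometimes true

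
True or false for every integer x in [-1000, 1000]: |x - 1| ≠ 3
The claim fails at x = -2:
x = -2: LHS = |(-2) - 1| = |-3| = 3; 3 ≠ 3 — FAILS

Because a single integer refutes it, the statement is false.

Answer: False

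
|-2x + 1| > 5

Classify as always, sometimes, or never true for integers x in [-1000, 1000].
Holds at x = -3: LHS = |-2·(-3) + 1| = |7| = 7; 7 > 5 — holds
Fails at x = 0: LHS = |-2·0 + 1| = |1| = 1; 1 > 5 — FAILS
It is satisfied by some integers in the range but not all.

Answer: Sometimes true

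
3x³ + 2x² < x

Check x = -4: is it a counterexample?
Substitute x = -4 into the relation:
x = -4: LHS = 3·(-4)³ + 2·(-4)² = -160; -160 < -4 — holds

The claim holds here, so x = -4 is not a counterexample. (A counterexample exists elsewhere, e.g. x = 0.)

Answer: No, x = -4 is not a counterexample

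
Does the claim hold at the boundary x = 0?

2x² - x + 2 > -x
x = 0: LHS = 2·0² - 0 + 2 = 2, RHS = -0 = 0; 2 > 0 — holds

The relation is satisfied at x = 0.

Answer: Yes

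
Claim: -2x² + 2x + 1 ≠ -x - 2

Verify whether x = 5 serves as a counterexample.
Substitute x = 5 into the relation:
x = 5: LHS = -2·5² + 2·5 + 1 = -39, RHS = -5 - 2 = -7; -39 ≠ -7 — holds

The relation holds at x = 5, so it is not a counterexample.

Answer: No, x = 5 is not a counterexample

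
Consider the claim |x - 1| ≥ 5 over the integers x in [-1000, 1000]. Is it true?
The claim fails at x = 0:
x = 0: LHS = |0 - 1| = |-1| = 1; 1 ≥ 5 — FAILS

Because a single integer refutes it, the statement is false.

Answer: False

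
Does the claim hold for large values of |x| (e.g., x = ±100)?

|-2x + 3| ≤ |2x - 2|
x = 100: LHS = |-2·100 + 3| = |-197| = 197, RHS = |2·100 - 2| = |198| = 198; 197 ≤ 198 — holds
x = -100: LHS = |-2·(-100) + 3| = |203| = 203, RHS = |2·(-100) - 2| = |-202| = 202; 203 ≤ 202 — FAILS

Answer: Partially: holds for x = 100, fails for x = -100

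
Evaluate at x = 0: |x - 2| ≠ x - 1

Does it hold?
x = 0: LHS = |0 - 2| = |-2| = 2, RHS = 0 - 1 = -1; 2 ≠ -1 — holds

The relation is satisfied at x = 0.

Answer: Yes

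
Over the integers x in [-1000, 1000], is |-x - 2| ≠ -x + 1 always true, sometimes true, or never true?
Track d = LHS − RHS over the integers in [-1000, 1000]. Equality would need d = 0, but d changes sign only between consecutive integers, jumping over 0:
x = -1: LHS = |-(-1) - 2| = |-1| = 1, RHS = -(-1) + 1 = 2; 1 ≠ 2 — holds  (d = -1)
x = 0: LHS = |-0 - 2| = |-2| = 2, RHS = -0 + 1 = 1; 2 ≠ 1 — holds  (d = 1)
Away from these crossings d keeps a constant sign, and checking every integer in [-1000, 1000] confirms d ≠ 0 throughout. Hence the two sides are never equal, so the relation holds for every integer in [-1000, 1000].

No counterexample exists.

Answer: Always true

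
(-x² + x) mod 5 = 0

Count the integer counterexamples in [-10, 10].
Counterexamples in [-10, 10]: {-8, -7, -6, -3, -2, -1, 2, 3, 4, 7, 8, 9}.

Counting them gives 12 values.

Answer: 12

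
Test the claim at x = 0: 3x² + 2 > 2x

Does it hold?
x = 0: LHS = 3·0² + 2 = 2, RHS = 2·0 = 0; 2 > 0 — holds

The relation is satisfied at x = 0.

Answer: Yes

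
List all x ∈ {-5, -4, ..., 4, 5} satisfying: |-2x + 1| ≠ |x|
Holds for: {-5, -4, -3, -2, -1, 0, 2, 3, 4, 5}
Fails for: {1}

Answer: {-5, -4, -3, -2, -1, 0, 2, 3, 4, 5}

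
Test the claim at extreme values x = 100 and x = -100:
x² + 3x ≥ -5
x = 100: LHS = 100² + 3·100 = 10300; 10300 ≥ -5 — holds
x = -100: LHS = (-100)² + 3·(-100) = 9700; 9700 ≥ -5 — holds

Answer: Yes, holds for both x = 100 and x = -100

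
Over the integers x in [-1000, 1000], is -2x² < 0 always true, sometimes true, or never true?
Holds at x = 1: LHS = -2·1² = -2; -2 < 0 — holds
Fails at x = 0: LHS = -2·0² = 0; 0 < 0 — FAILS
It is satisfied by some integers in the range but not all.

Answer: Sometimes true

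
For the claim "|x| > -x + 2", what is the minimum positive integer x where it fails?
Testing positive integers:
x = 1: LHS = |1| = 1, RHS = -1 + 2 = 1; 1 > 1 — FAILS  ← smallest positive counterexample

Answer: x = 1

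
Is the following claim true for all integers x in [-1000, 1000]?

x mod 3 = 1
The claim fails at x = 0:
x = 0: LHS = 0 mod 3 = 0; 0 = 1 — FAILS

Because a single integer refutes it, the statement is false.

Answer: False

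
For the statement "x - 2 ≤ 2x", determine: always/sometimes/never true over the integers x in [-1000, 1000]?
Holds at x = 0: LHS = 0 - 2 = -2, RHS = 2·0 = 0; -2 ≤ 0 — holds
Fails at x = -3: LHS = (-3) - 2 = -5, RHS = 2·(-3) = -6; -5 ≤ -6 — FAILS
It is satisfied by some integers in the range but not all.

Answer: Sometimes true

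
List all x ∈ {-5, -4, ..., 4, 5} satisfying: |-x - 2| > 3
Holds for: {2, 3, 4, 5}
Fails for: {-5, -4, -3, -2, -1, 0, 1}

Answer: {2, 3, 4, 5}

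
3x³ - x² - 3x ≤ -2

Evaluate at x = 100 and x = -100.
x = 100: LHS = 3·100³ - 100² - 3·100 = 2989700; 2989700 ≤ -2 — FAILS
x = -100: LHS = 3·(-100)³ - (-100)² - 3·(-100) = -3009700; -3009700 ≤ -2 — holds

Answer: Partially: fails for x = 100, holds for x = -100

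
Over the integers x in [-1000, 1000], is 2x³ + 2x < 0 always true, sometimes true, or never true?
Holds at x = -1: LHS = 2·(-1)³ + 2·(-1) = -4; -4 < 0 — holds
Fails at x = 0: LHS = 2·0³ + 2·0 = 0; 0 < 0 — FAILS
It is satisfied by some integers in the range but not all.

Answer: Sometimes true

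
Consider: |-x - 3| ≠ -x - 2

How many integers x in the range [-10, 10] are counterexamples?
Track d = LHS − RHS over the integers in [-10, 10]. Equality would need d = 0, but d changes sign only between consecutive integers, jumping over 0:
x = -3: LHS = |-(-3) - 3| = |0| = 0, RHS = -(-3) - 2 = 1; 0 ≠ 1 — holds  (d = -1)
x = -2: LHS = |-(-2) - 3| = |-1| = 1, RHS = -(-2) - 2 = 0; 1 ≠ 0 — holds  (d = 1)
Away from these crossings d keeps a constant sign, and checking every integer in [-10, 10] confirms d ≠ 0 throughout. Hence the two sides are never equal, so the relation holds for every integer in [-10, 10].

No counterexample appears in that range.

Answer: 0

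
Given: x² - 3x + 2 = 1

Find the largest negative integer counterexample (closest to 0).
Testing negative integers from -1 downward:
x = -1: LHS = (-1)² - 3·(-1) + 2 = 6; 6 = 1 — FAILS  ← closest negative counterexample to 0

Answer: x = -1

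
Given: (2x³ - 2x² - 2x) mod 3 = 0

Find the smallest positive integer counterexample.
Testing positive integers:
x = 1: LHS = (2·1³ - 2·1² - 2·1) mod 3 = (-2) mod 3 = 1; 1 = 0 — FAILS  ← smallest positive counterexample

Answer: x = 1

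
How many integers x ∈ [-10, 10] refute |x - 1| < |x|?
Counterexamples in [-10, 10]: {-10, -9, -8, -7, -6, -5, -4, -3, -2, -1, 0}.

Counting them gives 11 values.

Answer: 11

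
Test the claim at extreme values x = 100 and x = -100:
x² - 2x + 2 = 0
x = 100: LHS = 100² - 2·100 + 2 = 9802; 9802 = 0 — FAILS
x = -100: LHS = (-100)² - 2·(-100) + 2 = 10202; 10202 = 0 — FAILS

Answer: No, fails for both x = 100 and x = -100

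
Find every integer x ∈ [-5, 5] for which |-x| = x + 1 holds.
Track d = LHS − RHS over the integers in [-5, 5]. Equality would need d = 0, but d changes sign only between consecutive integers, jumping over 0:
x = -1: LHS = |-(-1)| = |1| = 1, RHS = (-1) + 1 = 0; 1 = 0 — FAILS  (d = 1)
x = 0: LHS = |-0| = |0| = 0, RHS = 0 + 1 = 1; 0 = 1 — FAILS  (d = -1)
Away from these crossings d keeps a constant sign, and checking every integer in [-5, 5] confirms d ≠ 0 throughout. Hence the two sides are never equal, so the claimed relation (=) fails for every integer in [-5, 5].

Answer: None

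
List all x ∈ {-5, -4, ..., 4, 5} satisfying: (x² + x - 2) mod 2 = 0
For a polynomial with integer coefficients, its value mod 2 depends only on x mod 2, so it suffices to check one representative of each residue class, x = 0, 1:
x = 0: LHS = (0² + 0 - 2) mod 2 = (-2) mod 2 = 0; 0 = 0 — holds
x = 1: LHS = (1² + 1 - 2) mod 2 = 0 mod 2 = 0; 0 = 0 — holds
The relation holds in every residue class, so the relation holds for every integer in [-5, 5].

Answer: All integers in [-5, 5]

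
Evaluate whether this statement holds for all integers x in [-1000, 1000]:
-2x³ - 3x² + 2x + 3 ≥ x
The claim fails at x = 1:
x = 1: LHS = -2·1³ - 3·1² + 2·1 + 3 = 0; 0 ≥ 1 — FAILS

Because a single integer refutes it, the statement is false.

Answer: False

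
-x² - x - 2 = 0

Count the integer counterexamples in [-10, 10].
Counterexamples in [-10, 10]: {-10, -9, -8, -7, -6, -5, -4, -3, -2, -1, 0, 1, 2, 3, 4, 5, 6, 7, 8, 9, 10}.

Counting them gives 21 values.

Answer: 21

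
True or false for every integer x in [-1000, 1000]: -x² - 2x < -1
The claim fails at x = 0:
x = 0: LHS = -0² - 2·0 = 0; 0 < -1 — FAILS

Because a single integer refutes it, the statement is false.

Answer: False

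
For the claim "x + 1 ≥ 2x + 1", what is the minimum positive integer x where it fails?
Testing positive integers:
x = 1: LHS = 1 + 1 = 2, RHS = 2·1 + 1 = 3; 2 ≥ 3 — FAILS  ← smallest positive counterexample

Answer: x = 1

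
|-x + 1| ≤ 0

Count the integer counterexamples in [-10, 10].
Counterexamples in [-10, 10]: {-10, -9, -8, -7, -6, -5, -4, -3, -2, -1, 0, 2, 3, 4, 5, 6, 7, 8, 9, 10}.

Counting them gives 20 values.

Answer: 20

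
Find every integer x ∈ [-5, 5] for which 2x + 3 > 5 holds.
Holds for: {2, 3, 4, 5}
Fails for: {-5, -4, -3, -2, -1, 0, 1}

Answer: {2, 3, 4, 5}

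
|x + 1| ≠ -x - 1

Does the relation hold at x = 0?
x = 0: LHS = |0 + 1| = |1| = 1, RHS = -0 - 1 = -1; 1 ≠ -1 — holds

The relation is satisfied at x = 0.

Answer: Yes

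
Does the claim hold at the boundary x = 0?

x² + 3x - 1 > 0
x = 0: LHS = 0² + 3·0 - 1 = -1; -1 > 0 — FAILS

The relation fails at x = 0, so x = 0 is a counterexample.

Answer: No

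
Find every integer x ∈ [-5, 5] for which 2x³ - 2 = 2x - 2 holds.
Holds for: {-1, 0, 1}
Fails for: {-5, -4, -3, -2, 2, 3, 4, 5}

Answer: {-1, 0, 1}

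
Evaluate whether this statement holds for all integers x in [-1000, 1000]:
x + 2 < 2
The claim fails at x = 0:
x = 0: LHS = 0 + 2 = 2; 2 < 2 — FAILS

Because a single integer refutes it, the statement is false.

Answer: False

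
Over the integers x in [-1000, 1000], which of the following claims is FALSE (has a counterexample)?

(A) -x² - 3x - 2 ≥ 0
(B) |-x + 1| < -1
(A) x = 0: LHS = -0² - 3·0 - 2 = -2; -2 ≥ 0 — FAILS
(B) x = 0: LHS = |-0 + 1| = |1| = 1; 1 < -1 — FAILS

Answer: Both A and B are false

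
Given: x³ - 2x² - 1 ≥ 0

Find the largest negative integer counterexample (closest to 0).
Testing negative integers from -1 downward:
x = -1: LHS = (-1)³ - 2·(-1)² - 1 = -4; -4 ≥ 0 — FAILS  ← closest negative counterexample to 0

Answer: x = -1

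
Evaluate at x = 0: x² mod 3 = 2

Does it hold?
x = 0: LHS = (0²) mod 3 = 0 mod 3 = 0; 0 = 2 — FAILS

The relation fails at x = 0, so x = 0 is a counterexample.

Answer: No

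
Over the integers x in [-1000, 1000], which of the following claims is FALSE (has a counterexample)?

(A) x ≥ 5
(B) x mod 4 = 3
(A) x = 0: 0 ≥ 5 — FAILS
(B) x = 0: LHS = 0 mod 4 = 0; 0 = 3 — FAILS

Answer: Both A and B are false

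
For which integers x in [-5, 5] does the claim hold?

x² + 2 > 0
Over all integers in [-5, 5], LHS − RHS is smallest at x = 0, where it equals 2:
x = 0: LHS = 0² + 2 = 2; 2 > 0 — holds
At the ends of the range:
x = -5: LHS = (-5)² + 2 = 27; 27 > 0 — holds
x = 5: LHS = 5² + 2 = 27; 27 > 0 — holds
Hence LHS − RHS is never zero or negative, i.e. LHS > RHS throughout, so the relation holds for every integer in [-5, 5].

Answer: All integers in [-5, 5]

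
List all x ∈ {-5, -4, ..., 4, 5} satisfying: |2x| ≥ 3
Holds for: {-5, -4, -3, -2, 2, 3, 4, 5}
Fails for: {-1, 0, 1}

Answer: {-5, -4, -3, -2, 2, 3, 4, 5}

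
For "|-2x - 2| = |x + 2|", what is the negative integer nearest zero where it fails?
Testing negative integers from -1 downward:
x = -1: LHS = |-2·(-1) - 2| = |0| = 0, RHS = |(-1) + 2| = |1| = 1; 0 = 1 — FAILS  ← closest negative counterexample to 0

Answer: x = -1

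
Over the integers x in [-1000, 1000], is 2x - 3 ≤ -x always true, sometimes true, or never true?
Holds at x = 0: LHS = 2·0 - 3 = -3, RHS = -0 = 0; -3 ≤ 0 — holds
Fails at x = 2: LHS = 2·2 - 3 = 1; 1 ≤ -2 — FAILS
It is satisfied by some integers in the range but not all.

Answer: Sometimes true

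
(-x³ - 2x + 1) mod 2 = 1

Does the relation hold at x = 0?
x = 0: LHS = (-0³ - 2·0 + 1) mod 2 = 1 mod 2 = 1; 1 = 1 — holds

The relation is satisfied at x = 0.

Answer: Yes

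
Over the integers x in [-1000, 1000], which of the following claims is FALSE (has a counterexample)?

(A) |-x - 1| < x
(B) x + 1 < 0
(A) x = 0: LHS = |-0 - 1| = |-1| = 1; 1 < 0 — FAILS
(B) x = 0: LHS = 0 + 1 = 1; 1 < 0 — FAILS

Answer: Both A and B are false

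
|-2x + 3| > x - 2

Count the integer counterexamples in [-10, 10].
Over all integers in [-10, 10], LHS − RHS is smallest at x = 2, where it equals 1:
x = 2: LHS = |-2·2 + 3| = |-1| = 1, RHS = 2 - 2 = 0; 1 > 0 — holds
At the ends of the range:
x = -10: LHS = |-2·(-10) + 3| = |23| = 23, RHS = (-10) - 2 = -12; 23 > -12 — holds
x = 10: LHS = |-2·10 + 3| = |-17| = 17, RHS = 10 - 2 = 8; 17 > 8 — holds
Hence LHS − RHS is never zero or negative, i.e. LHS > RHS throughout, so the relation holds for every integer in [-10, 10].

No counterexample appears in that range.

Answer: 0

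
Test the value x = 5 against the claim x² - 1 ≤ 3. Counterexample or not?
Substitute x = 5 into the relation:
x = 5: LHS = 5² - 1 = 24; 24 ≤ 3 — FAILS

Since the claim fails at x = 5, this value is a counterexample.

Answer: Yes, x = 5 is a counterexample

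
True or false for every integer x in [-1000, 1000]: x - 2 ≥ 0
The claim fails at x = 0:
x = 0: LHS = 0 - 2 = -2; -2 ≥ 0 — FAILS

Because a single integer refutes it, the statement is false.

Answer: False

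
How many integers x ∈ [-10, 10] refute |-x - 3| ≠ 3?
Counterexamples in [-10, 10]: {-6, 0}.

Counting them gives 2 values.

Answer: 2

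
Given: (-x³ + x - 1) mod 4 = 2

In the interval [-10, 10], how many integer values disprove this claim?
Counterexamples in [-10, 10]: {-10, -9, -8, -7, -6, -5, -4, -3, -2, -1, 0, 1, 2, 3, 4, 5, 6, 7, 8, 9, 10}.

Counting them gives 21 values.

Answer: 21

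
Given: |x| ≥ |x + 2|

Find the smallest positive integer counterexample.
Testing positive integers:
x = 1: LHS = |1| = 1, RHS = |1 + 2| = |3| = 3; 1 ≥ 3 — FAILS  ← smallest positive counterexample

Answer: x = 1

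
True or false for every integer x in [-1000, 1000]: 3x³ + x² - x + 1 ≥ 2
The claim fails at x = 0:
x = 0: LHS = 3·0³ + 0² - 0 + 1 = 1; 1 ≥ 2 — FAILS

Because a single integer refutes it, the statement is false.

Answer: False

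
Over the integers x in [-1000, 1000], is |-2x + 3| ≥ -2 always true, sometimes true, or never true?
An absolute value is never negative, so the left side is ≥ 0 for every x, while the right side is -2. Tightest case in [-1000, 1000] is x = 1:
x = 1: LHS = |-2·1 + 3| = |1| = 1; 1 ≥ -2 — holds
Hence LHS − RHS is never negative, i.e. LHS ≥ RHS throughout, so the relation holds for every integer in [-1000, 1000].

No counterexample exists.

Answer: Always true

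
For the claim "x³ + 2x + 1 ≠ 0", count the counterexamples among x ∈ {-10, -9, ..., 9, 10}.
Track d = LHS − RHS over the integers in [-10, 10]. Equality would need d = 0, but d changes sign only between consecutive integers, jumping over 0:
x = -1: LHS = (-1)³ + 2·(-1) + 1 = -2; -2 ≠ 0 — holds  (d = -2)
x = 0: LHS = 0³ + 2·0 + 1 = 1; 1 ≠ 0 — holds  (d = 1)
Away from these crossings d keeps a constant sign, and checking every integer in [-10, 10] confirms d ≠ 0 throughout. Hence the two sides are never equal, so the relation holds for every integer in [-10, 10].

No counterexample appears in that range.

Answer: 0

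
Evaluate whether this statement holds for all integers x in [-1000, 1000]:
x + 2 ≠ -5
The claim fails at x = -7:
x = -7: LHS = (-7) + 2 = -5; -5 ≠ -5 — FAILS

Because a single integer refutes it, the statement is false.

Answer: False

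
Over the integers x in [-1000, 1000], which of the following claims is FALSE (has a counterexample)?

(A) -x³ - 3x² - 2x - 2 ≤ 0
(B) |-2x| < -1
(A) x = -3: LHS = -(-3)³ - 3·(-3)² - 2·(-3) - 2 = 4; 4 ≤ 0 — FAILS
(B) x = 0: LHS = |-2·0| = |0| = 0; 0 < -1 — FAILS

Answer: Both A and B are false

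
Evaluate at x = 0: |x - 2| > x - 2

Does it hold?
x = 0: LHS = |0 - 2| = |-2| = 2, RHS = 0 - 2 = -2; 2 > -2 — holds

The relation is satisfied at x = 0.

Answer: Yes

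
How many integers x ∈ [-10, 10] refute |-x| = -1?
Counterexamples in [-10, 10]: {-10, -9, -8, -7, -6, -5, -4, -3, -2, -1, 0, 1, 2, 3, 4, 5, 6, 7, 8, 9, 10}.

Counting them gives 21 values.

Answer: 21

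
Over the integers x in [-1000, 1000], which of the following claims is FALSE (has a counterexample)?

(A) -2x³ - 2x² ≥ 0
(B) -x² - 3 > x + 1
(A) x = 1: LHS = -2·1³ - 2·1² = -4; -4 ≥ 0 — FAILS
(B) x = 0: LHS = -0² - 3 = -3, RHS = 0 + 1 = 1; -3 > 1 — FAILS

Answer: Both A and B are false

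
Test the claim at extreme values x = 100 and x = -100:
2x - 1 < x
x = 100: LHS = 2·100 - 1 = 199; 199 < 100 — FAILS
x = -100: LHS = 2·(-100) - 1 = -201; -201 < -100 — holds

Answer: Partially: fails for x = 100, holds for x = -100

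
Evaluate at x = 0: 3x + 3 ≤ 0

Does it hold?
x = 0: LHS = 3·0 + 3 = 3; 3 ≤ 0 — FAILS

The relation fails at x = 0, so x = 0 is a counterexample.

Answer: No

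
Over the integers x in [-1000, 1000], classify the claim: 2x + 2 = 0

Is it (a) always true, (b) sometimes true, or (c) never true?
Holds at x = -1: LHS = 2·(-1) + 2 = 0; 0 = 0 — holds
Fails at x = 0: LHS = 2·0 + 2 = 2; 2 = 0 — FAILS
It is satisfied by some integers in the range but not all.

Answer: Sometimes true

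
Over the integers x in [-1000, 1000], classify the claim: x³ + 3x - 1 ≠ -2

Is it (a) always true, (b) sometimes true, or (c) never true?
Track d = LHS − RHS over the integers in [-1000, 1000]. Equality would need d = 0, but d changes sign only between consecutive integers, jumping over 0:
x = -1: LHS = (-1)³ + 3·(-1) - 1 = -5; -5 ≠ -2 — holds  (d = -3)
x = 0: LHS = 0³ + 3·0 - 1 = -1; -1 ≠ -2 — holds  (d = 1)
Away from these crossings d keeps a constant sign, and checking every integer in [-1000, 1000] confirms d ≠ 0 throughout. Hence the two sides are never equal, so the relation holds for every integer in [-1000, 1000].

No counterexample exists.

Answer: Always true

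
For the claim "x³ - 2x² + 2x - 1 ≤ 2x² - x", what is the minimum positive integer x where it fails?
Testing positive integers:
x = 1: LHS = 1³ - 2·1² + 2·1 - 1 = 0, RHS = 2·1² - 1 = 1; 0 ≤ 1 — holds
x = 2: LHS = 2³ - 2·2² + 2·2 - 1 = 3, RHS = 2·2² - 2 = 6; 3 ≤ 6 — holds
x = 3: LHS = 3³ - 2·3² + 2·3 - 1 = 14, RHS = 2·3² - 3 = 15; 14 ≤ 15 — holds
x = 4: LHS = 4³ - 2·4² + 2·4 - 1 = 39, RHS = 2·4² - 4 = 28; 39 ≤ 28 — FAILS  ← smallest positive counterexample

Answer: x = 4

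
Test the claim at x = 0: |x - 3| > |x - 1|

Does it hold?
x = 0: LHS = |0 - 3| = |-3| = 3, RHS = |0 - 1| = |-1| = 1; 3 > 1 — holds

The relation is satisfied at x = 0.

Answer: Yes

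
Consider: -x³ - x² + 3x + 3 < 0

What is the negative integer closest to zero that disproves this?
Testing negative integers from -1 downward:
x = -1: LHS = -(-1)³ - (-1)² + 3·(-1) + 3 = 0; 0 < 0 — FAILS  ← closest negative counterexample to 0

Answer: x = -1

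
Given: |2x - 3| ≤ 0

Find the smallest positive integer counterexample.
Testing positive integers:
x = 1: LHS = |2·1 - 3| = |-1| = 1; 1 ≤ 0 — FAILS  ← smallest positive counterexample

Answer: x = 1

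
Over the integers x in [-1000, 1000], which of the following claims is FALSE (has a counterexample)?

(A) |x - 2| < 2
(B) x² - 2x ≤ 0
(A) x = 0: LHS = |0 - 2| = |-2| = 2; 2 < 2 — FAILS
(B) x = -1: LHS = (-1)² - 2·(-1) = 3; 3 ≤ 0 — FAILS

Answer: Both A and B are false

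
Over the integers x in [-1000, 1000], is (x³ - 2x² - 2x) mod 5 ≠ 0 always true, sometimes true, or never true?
Holds at x = 1: LHS = (1³ - 2·1² - 2·1) mod 5 = (-3) mod 5 = 2; 2 ≠ 0 — holds
Fails at x = 0: LHS = (0³ - 2·0² - 2·0) mod 5 = 0 mod 5 = 0; 0 ≠ 0 — FAILS
It is satisfied by some integers in the range but not all.

Answer: Sometimes true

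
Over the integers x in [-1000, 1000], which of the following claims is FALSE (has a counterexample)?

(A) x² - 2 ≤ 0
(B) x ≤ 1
(A) x = 2: LHS = 2² - 2 = 2; 2 ≤ 0 — FAILS
(B) x = 2: 2 ≤ 1 — FAILS

Answer: Both A and B are false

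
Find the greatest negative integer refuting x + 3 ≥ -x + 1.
Testing negative integers from -1 downward:
x = -1: LHS = (-1) + 3 = 2, RHS = -(-1) + 1 = 2; 2 ≥ 2 — holds
x = -2: LHS = (-2) + 3 = 1, RHS = -(-2) + 1 = 3; 1 ≥ 3 — FAILS  ← closest negative counterexample to 0

Answer: x = -2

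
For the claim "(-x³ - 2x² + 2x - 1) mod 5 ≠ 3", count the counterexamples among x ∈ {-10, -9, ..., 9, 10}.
Counterexamples in [-10, 10]: {-9, -4, 1, 6}.

Counting them gives 4 values.

Answer: 4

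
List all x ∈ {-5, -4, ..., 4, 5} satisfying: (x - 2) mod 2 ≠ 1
Holds for: {-4, -2, 0, 2, 4}
Fails for: {-5, -3, -1, 1, 3, 5}

Answer: {-4, -2, 0, 2, 4}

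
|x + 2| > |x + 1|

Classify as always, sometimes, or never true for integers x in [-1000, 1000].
Holds at x = 0: LHS = |0 + 2| = |2| = 2, RHS = |0 + 1| = |1| = 1; 2 > 1 — holds
Fails at x = -2: LHS = |(-2) + 2| = |0| = 0, RHS = |(-2) + 1| = |-1| = 1; 0 > 1 — FAILS
It is satisfied by some integers in the range but not all.

Answer: Sometimes true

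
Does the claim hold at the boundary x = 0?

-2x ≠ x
x = 0: LHS = -2·0 = 0; 0 ≠ 0 — FAILS

The relation fails at x = 0, so x = 0 is a counterexample.

Answer: No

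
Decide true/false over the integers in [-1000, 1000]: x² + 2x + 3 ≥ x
Over all integers in [-1000, 1000], LHS − RHS is smallest at x = 0, where it equals 3:
x = 0: LHS = 0² + 2·0 + 3 = 3; 3 ≥ 0 — holds
At the ends of the range:
x = -1000: LHS = (-1000)² + 2·(-1000) + 3 = 998003; 998003 ≥ -1000 — holds
x = 1000: LHS = 1000² + 2·1000 + 3 = 1002003; 1002003 ≥ 1000 — holds
Hence LHS − RHS is never negative, i.e. LHS ≥ RHS throughout, so the relation holds for every integer in [-1000, 1000].

No counterexample exists.

Answer: True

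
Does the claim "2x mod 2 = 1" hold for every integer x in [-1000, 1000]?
The claim fails at x = 0:
x = 0: LHS = (2·0) mod 2 = 0 mod 2 = 0; 0 = 1 — FAILS

Because a single integer refutes it, the statement is false.

Answer: False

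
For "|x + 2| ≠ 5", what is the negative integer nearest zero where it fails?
Testing negative integers from -1 downward:
(x = -1 through x = -1 all satisfy the relation; showing from x = -2.)
x = -2: LHS = |(-2) + 2| = |0| = 0; 0 ≠ 5 — holds
x = -3: LHS = |(-3) + 2| = |-1| = 1; 1 ≠ 5 — holds
x = -4: LHS = |(-4) + 2| = |-2| = 2; 2 ≠ 5 — holds
x = -5: LHS = |(-5) + 2| = |-3| = 3; 3 ≠ 5 — holds
x = -6: LHS = |(-6) + 2| = |-4| = 4; 4 ≠ 5 — holds
x = -7: LHS = |(-7) + 2| = |-5| = 5; 5 ≠ 5 — FAILS  ← closest negative counterexample to 0

Answer: x = -7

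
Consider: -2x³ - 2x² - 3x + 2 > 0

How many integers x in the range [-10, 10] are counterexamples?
Counterexamples in [-10, 10]: {1, 2, 3, 4, 5, 6, 7, 8, 9, 10}.

Counting them gives 10 values.

Answer: 10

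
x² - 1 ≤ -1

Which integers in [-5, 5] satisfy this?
Holds for: {0}
Fails for: {-5, -4, -3, -2, -1, 1, 2, 3, 4, 5}

Answer: {0}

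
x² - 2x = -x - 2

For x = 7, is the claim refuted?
Substitute x = 7 into the relation:
x = 7: LHS = 7² - 2·7 = 35, RHS = -7 - 2 = -9; 35 = -9 — FAILS

Since the claim fails at x = 7, this value is a counterexample.

Answer: Yes, x = 7 is a counterexample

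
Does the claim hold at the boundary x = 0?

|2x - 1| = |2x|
x = 0: LHS = |2·0 - 1| = |-1| = 1, RHS = |2·0| = |0| = 0; 1 = 0 — FAILS

The relation fails at x = 0, so x = 0 is a counterexample.

Answer: No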